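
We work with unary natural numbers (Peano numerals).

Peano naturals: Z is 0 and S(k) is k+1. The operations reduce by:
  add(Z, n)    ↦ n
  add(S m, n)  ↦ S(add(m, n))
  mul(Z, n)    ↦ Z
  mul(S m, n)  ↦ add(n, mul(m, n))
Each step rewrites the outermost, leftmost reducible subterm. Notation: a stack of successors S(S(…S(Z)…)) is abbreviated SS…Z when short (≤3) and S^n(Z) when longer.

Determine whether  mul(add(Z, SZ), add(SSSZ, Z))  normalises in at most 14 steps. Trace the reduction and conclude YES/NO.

  start: mul(add(Z, SZ), add(SSSZ, Z))
  step 1: mul(SZ, add(SSSZ, Z))
  step 2: add(add(SSSZ, Z), mul(Z, add(SSSZ, Z)))
  step 3: add(S(add(SSZ, Z)), mul(Z, add(SSSZ, Z)))
  step 4: S(add(add(SSZ, Z), mul(Z, add(SSSZ, Z))))
  step 5: S(add(S(add(SZ, Z)), mul(Z, add(SSSZ, Z))))
  step 6: S(S(add(add(SZ, Z), mul(Z, add(SSSZ, Z)))))
  step 7: S(S(add(S(add(Z, Z)), mul(Z, add(SSSZ, Z)))))
  step 8: S(S(S(add(add(Z, Z), mul(Z, add(SSSZ, Z))))))
  step 9: S(S(S(add(Z, mul(Z, add(SSSZ, Z))))))
  step 10: S(S(S(mul(Z, add(SSSZ, Z)))))
  step 11: SSSZ

Answer: YES — reaches normal form SSSZ in 11 ≤ 14 steps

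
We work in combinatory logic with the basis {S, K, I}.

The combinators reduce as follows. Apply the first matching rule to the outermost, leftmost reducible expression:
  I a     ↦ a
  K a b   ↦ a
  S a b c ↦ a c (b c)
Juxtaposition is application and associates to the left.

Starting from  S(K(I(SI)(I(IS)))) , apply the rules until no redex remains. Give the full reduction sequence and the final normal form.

Answer: normal form = S(K(SIS))  (in 3 steps)

Working:
  start: S(K(I(SI)(I(IS))))
  [1] S(K(SI(I(IS))))
  [2] S(K(SI(IS)))
  [3] S(K(SIS))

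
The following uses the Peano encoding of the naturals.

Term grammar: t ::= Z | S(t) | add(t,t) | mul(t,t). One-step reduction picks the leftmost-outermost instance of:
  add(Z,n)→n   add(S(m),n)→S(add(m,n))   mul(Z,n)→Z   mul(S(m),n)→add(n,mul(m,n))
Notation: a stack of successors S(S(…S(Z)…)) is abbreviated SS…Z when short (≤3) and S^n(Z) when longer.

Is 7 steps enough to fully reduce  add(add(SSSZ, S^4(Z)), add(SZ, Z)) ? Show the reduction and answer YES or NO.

Answer: NO — after 7 steps the term is S(S(S(add(S^4(Z), add(SZ, Z))))), not yet normal

Reduction:
  start: add(add(SSSZ, S^4(Z)), add(SZ, Z))
  step 1: add(S(add(SSZ, S^4(Z))), add(SZ, Z))
  step 2: S(add(add(SSZ, S^4(Z)), add(SZ, Z)))
  step 3: S(add(S(add(SZ, S^4(Z))), add(SZ, Z)))
  step 4: S(S(add(add(SZ, S^4(Z)), add(SZ, Z))))
  step 5: S(S(add(S(add(Z, S^4(Z))), add(SZ, Z))))
  step 6: S(S(S(add(add(Z, S^4(Z)), add(SZ, Z)))))
  step 7: S(S(S(add(S^4(Z), add(SZ, Z)))))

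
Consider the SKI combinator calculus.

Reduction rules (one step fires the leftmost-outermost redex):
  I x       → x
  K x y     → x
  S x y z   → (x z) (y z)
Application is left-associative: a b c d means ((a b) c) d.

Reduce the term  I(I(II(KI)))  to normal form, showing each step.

Answer: normal form = KI  (in 4 steps)

Derivation:
  start: I(I(II(KI)))
  step 1: I(II(KI))
  step 2: II(KI)
  step 3: I(KI)
  step 4: KI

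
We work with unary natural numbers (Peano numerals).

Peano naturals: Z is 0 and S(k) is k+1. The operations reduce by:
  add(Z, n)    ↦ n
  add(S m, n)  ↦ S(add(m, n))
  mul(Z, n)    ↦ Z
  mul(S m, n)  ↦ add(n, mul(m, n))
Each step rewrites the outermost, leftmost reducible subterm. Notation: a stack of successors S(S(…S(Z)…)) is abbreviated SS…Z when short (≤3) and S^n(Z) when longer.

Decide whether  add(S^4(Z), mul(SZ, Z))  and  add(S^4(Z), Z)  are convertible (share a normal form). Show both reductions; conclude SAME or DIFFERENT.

Answer: SAME — A ⇓ S^4(Z), B ⇓ S^4(Z)

Working:
Term A:
  start: add(S^4(Z), mul(SZ, Z))
  [1] S(add(SSSZ, mul(SZ, Z)))
  [2] S(S(add(SSZ, mul(SZ, Z))))
  [3] S(S(S(add(SZ, mul(SZ, Z)))))
  [4] S(S(S(S(add(Z, mul(SZ, Z))))))
  [5] S(S(S(S(mul(SZ, Z)))))
  [6] S(S(S(S(add(Z, mul(Z, Z))))))
  [7] S(S(S(S(mul(Z, Z)))))
  [8] S^4(Z)

Term B:
  start: add(S^4(Z), Z)
  [1] S(add(SSSZ, Z))
  [2] S(S(add(SSZ, Z)))
  [3] S(S(S(add(SZ, Z))))
  [4] S(S(S(S(add(Z, Z)))))
  [5] S^4(Z)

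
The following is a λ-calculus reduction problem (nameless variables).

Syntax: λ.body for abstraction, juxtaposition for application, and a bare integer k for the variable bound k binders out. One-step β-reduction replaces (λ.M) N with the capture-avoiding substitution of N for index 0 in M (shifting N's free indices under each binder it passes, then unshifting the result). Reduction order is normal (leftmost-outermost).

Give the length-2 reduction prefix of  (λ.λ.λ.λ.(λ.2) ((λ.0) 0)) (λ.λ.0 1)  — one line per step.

  start: (λ.λ.λ.λ.(λ.2) ((λ.0) 0)) (λ.λ.0 1)
  [1] λ.λ.λ.(λ.2) ((λ.0) 0)
  [2] λ.λ.λ.1

Answer: after 2 steps: λ.λ.λ.1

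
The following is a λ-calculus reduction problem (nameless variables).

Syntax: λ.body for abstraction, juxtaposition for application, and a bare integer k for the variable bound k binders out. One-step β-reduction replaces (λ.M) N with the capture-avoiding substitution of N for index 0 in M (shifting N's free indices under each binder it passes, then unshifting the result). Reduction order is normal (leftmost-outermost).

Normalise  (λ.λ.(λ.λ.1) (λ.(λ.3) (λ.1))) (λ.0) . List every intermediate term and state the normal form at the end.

  start: (λ.λ.(λ.λ.1) (λ.(λ.3) (λ.1))) (λ.0)
  step 1: λ.(λ.λ.1) (λ.(λ.λ.0) (λ.1))
  step 2: λ.λ.λ.(λ.λ.0) (λ.1)
  step 3: λ.λ.λ.λ.0

Answer: normal form = λ.λ.λ.λ.0  (in 3 steps)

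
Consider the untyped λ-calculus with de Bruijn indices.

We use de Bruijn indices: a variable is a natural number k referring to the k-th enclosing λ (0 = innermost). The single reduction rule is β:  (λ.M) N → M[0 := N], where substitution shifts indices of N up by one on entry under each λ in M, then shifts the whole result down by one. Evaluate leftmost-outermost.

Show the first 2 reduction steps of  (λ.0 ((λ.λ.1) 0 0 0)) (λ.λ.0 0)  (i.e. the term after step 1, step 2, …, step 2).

  start: (λ.0 ((λ.λ.1) 0 0 0)) (λ.λ.0 0)
  step 1: (λ.λ.0 0) ((λ.λ.1) (λ.λ.0 0) (λ.λ.0 0) (λ.λ.0 0))
  step 2: λ.0 0

Answer: after 2 steps: λ.0 0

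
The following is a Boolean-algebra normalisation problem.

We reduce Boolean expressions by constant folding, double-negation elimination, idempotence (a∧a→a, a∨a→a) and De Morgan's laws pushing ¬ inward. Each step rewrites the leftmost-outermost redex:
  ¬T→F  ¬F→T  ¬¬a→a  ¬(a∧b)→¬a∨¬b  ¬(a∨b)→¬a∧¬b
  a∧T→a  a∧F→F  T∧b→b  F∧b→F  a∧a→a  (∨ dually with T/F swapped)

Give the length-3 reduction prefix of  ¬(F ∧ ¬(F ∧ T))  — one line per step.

Answer: after 3 steps: T

Working:
  start: ¬(F ∧ ¬(F ∧ T))
  [1] ¬F ∨ ¬¬(F ∧ T)
  [2] T ∨ ¬¬(F ∧ T)
  [3] T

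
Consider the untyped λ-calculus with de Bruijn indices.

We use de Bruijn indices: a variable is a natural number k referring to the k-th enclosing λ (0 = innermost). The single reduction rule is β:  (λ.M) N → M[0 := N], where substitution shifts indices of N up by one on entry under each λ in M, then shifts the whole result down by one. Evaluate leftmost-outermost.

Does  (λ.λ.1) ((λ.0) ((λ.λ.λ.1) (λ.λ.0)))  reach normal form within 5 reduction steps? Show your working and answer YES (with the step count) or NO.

  start: (λ.λ.1) ((λ.0) ((λ.λ.λ.1) (λ.λ.0)))
  step 1: λ.(λ.0) ((λ.λ.λ.1) (λ.λ.0))
  step 2: λ.(λ.λ.λ.1) (λ.λ.0)
  step 3: λ.λ.λ.1

Answer: YES — reaches normal form λ.λ.λ.1 in 3 ≤ 5 steps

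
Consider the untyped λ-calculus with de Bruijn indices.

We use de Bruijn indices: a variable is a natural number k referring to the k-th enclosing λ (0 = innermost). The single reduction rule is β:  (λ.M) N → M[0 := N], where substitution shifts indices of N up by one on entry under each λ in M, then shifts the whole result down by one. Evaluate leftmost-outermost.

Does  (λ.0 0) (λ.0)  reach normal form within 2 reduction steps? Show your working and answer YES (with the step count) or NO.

Answer: YES — reaches normal form λ.0 in 2 ≤ 2 steps

Reduction:
  start: (λ.0 0) (λ.0)
  →1  (λ.0) (λ.0)
  →2  λ.0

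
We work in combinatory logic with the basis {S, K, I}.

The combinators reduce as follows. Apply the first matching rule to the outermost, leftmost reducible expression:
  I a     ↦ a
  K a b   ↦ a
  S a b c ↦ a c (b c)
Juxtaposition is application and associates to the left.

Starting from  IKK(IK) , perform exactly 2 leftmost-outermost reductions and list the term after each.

  start: IKK(IK)
  step 1: KK(IK)
  step 2: K

Answer: after 2 steps: K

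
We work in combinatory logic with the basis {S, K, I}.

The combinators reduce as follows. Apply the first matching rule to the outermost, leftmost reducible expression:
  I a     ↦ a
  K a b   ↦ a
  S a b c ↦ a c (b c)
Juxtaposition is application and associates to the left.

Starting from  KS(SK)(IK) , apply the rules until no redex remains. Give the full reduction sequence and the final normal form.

Answer: normal form = SK  (in 2 steps)

Derivation:
  start: KS(SK)(IK)
  →1  S(IK)
  →2  SK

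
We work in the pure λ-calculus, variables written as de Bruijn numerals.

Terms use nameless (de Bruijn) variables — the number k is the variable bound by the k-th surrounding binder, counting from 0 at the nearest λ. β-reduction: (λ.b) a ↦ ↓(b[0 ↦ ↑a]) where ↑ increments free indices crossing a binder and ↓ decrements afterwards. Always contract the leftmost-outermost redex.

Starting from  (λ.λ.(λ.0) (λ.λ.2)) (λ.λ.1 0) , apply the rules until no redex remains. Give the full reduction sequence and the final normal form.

Answer: normal form = λ.λ.λ.2  (in 2 steps)

Working:
  start: (λ.λ.(λ.0) (λ.λ.2)) (λ.λ.1 0)
  step 1: λ.(λ.0) (λ.λ.2)
  step 2: λ.λ.λ.2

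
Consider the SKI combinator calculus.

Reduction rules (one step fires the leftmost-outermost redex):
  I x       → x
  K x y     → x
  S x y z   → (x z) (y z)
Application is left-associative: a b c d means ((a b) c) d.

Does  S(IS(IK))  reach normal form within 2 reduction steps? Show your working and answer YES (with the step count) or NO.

Answer: YES — reaches normal form S(SK) in 2 ≤ 2 steps

Derivation:
  start: S(IS(IK))
  →1  S(S(IK))
  →2  S(SK)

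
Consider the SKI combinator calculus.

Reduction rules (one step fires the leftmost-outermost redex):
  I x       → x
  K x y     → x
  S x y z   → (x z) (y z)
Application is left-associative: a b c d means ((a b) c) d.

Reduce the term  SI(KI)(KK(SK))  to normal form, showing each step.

Answer: normal form = KI  (in 4 steps)

Derivation:
  start: SI(KI)(KK(SK))
  step 1: I(KK(SK))(KI(KK(SK)))
  step 2: KK(SK)(KI(KK(SK)))
  step 3: K(KI(KK(SK)))
  step 4: KI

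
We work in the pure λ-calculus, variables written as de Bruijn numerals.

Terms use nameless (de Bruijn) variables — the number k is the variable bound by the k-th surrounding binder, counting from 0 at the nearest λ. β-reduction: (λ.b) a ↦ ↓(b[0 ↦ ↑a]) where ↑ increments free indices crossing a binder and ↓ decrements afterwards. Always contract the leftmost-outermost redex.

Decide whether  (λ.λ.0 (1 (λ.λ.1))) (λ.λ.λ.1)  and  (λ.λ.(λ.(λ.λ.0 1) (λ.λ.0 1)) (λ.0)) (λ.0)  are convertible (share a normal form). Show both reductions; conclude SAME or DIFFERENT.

Answer: DIFFERENT — A ⇓ λ.0 (λ.λ.1), B ⇓ λ.λ.0 (λ.λ.0 1)

Reduction:
Term A:
  start: (λ.λ.0 (1 (λ.λ.1))) (λ.λ.λ.1)
  step 1: λ.0 ((λ.λ.λ.1) (λ.λ.1))
  step 2: λ.0 (λ.λ.1)

Term B:
  start: (λ.λ.(λ.(λ.λ.0 1) (λ.λ.0 1)) (λ.0)) (λ.0)
  step 1: λ.(λ.(λ.λ.0 1) (λ.λ.0 1)) (λ.0)
  step 2: λ.(λ.λ.0 1) (λ.λ.0 1)
  step 3: λ.λ.0 (λ.λ.0 1)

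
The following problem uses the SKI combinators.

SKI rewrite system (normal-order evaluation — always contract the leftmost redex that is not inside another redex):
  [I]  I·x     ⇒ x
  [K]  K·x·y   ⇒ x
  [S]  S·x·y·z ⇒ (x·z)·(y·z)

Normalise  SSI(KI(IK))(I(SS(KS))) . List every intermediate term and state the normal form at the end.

  start: SSI(KI(IK))(I(SS(KS)))
  [1] S(KI(IK))(I(KI(IK)))(I(SS(KS)))
  [2] KI(IK)(I(SS(KS)))(I(KI(IK))(I(SS(KS))))
  [3] I(I(SS(KS)))(I(KI(IK))(I(SS(KS))))
  [4] I(SS(KS))(I(KI(IK))(I(SS(KS))))
  [5] SS(KS)(I(KI(IK))(I(SS(KS))))
  [6] S(I(KI(IK))(I(SS(KS))))(KS(I(KI(IK))(I(SS(KS)))))
  [7] S(KI(IK)(I(SS(KS))))(KS(I(KI(IK))(I(SS(KS)))))
  [8] S(I(I(SS(KS))))(KS(I(KI(IK))(I(SS(KS)))))
  [9] S(I(SS(KS)))(KS(I(KI(IK))(I(SS(KS)))))
  [10] S(SS(KS))(KS(I(KI(IK))(I(SS(KS)))))
  [11] S(SS(KS))S

Answer: normal form = S(SS(KS))S  (in 11 steps)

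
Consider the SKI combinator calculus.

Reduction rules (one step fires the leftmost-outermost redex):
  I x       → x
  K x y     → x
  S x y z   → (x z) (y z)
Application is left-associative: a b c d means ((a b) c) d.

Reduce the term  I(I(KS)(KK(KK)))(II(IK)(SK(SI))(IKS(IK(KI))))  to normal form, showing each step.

Answer: normal form = S(SK(SI))  (in 7 steps)

Working:
  start: I(I(KS)(KK(KK)))(II(IK)(SK(SI))(IKS(IK(KI))))
  [1] I(KS)(KK(KK))(II(IK)(SK(SI))(IKS(IK(KI))))
  [2] KS(KK(KK))(II(IK)(SK(SI))(IKS(IK(KI))))
  [3] S(II(IK)(SK(SI))(IKS(IK(KI))))
  [4] S(I(IK)(SK(SI))(IKS(IK(KI))))
  [5] S(IK(SK(SI))(IKS(IK(KI))))
  [6] S(K(SK(SI))(IKS(IK(KI))))
  [7] S(SK(SI))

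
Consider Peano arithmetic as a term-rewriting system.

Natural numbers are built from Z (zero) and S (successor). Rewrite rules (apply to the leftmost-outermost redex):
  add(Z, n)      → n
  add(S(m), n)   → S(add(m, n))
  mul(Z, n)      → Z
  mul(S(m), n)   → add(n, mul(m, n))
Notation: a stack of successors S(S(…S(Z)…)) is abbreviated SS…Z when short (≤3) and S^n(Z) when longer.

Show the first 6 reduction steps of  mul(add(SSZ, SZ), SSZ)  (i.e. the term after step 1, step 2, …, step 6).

Answer: after 6 steps: S(S(mul(S(add(Z, SZ)), SSZ)))

Derivation:
  start: mul(add(SSZ, SZ), SSZ)
  →1  mul(S(add(SZ, SZ)), SSZ)
  →2  add(SSZ, mul(add(SZ, SZ), SSZ))
  →3  S(add(SZ, mul(add(SZ, SZ), SSZ)))
  →4  S(S(add(Z, mul(add(SZ, SZ), SSZ))))
  →5  S(S(mul(add(SZ, SZ), SSZ)))
  →6  S(S(mul(S(add(Z, SZ)), SSZ)))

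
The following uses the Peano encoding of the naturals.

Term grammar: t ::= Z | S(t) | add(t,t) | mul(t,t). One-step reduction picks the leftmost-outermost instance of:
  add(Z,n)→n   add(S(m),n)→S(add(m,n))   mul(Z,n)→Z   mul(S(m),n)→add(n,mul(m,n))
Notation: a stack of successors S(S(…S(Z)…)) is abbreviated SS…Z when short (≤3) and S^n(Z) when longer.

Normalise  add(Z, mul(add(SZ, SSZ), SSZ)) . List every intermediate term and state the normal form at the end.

  start: add(Z, mul(add(SZ, SSZ), SSZ))
  step 1: mul(add(SZ, SSZ), SSZ)
  step 2: mul(S(add(Z, SSZ)), SSZ)
  step 3: add(SSZ, mul(add(Z, SSZ), SSZ))
  step 4: S(add(SZ, mul(add(Z, SSZ), SSZ)))
  step 5: S(S(add(Z, mul(add(Z, SSZ), SSZ))))
  step 6: S(S(mul(add(Z, SSZ), SSZ)))
  step 7: S(S(mul(SSZ, SSZ)))
  step 8: S(S(add(SSZ, mul(SZ, SSZ))))
  step 9: S(S(S(add(SZ, mul(SZ, SSZ)))))
  step 10: S(S(S(S(add(Z, mul(SZ, SSZ))))))
  step 11: S(S(S(S(mul(SZ, SSZ)))))
  step 12: S(S(S(S(add(SSZ, mul(Z, SSZ))))))
  step 13: S(S(S(S(S(add(SZ, mul(Z, SSZ)))))))
  step 14: S(S(S(S(S(S(add(Z, mul(Z, SSZ))))))))
  step 15: S(S(S(S(S(S(mul(Z, SSZ)))))))
  step 16: S^6(Z)

Answer: normal form = S^6(Z)  (in 16 steps)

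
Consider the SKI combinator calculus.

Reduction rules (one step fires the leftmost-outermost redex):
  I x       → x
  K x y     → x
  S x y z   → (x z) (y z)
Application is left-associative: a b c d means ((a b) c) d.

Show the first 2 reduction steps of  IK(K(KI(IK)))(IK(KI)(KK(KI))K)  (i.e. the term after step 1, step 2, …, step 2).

  start: IK(K(KI(IK)))(IK(KI)(KK(KI))K)
  [1] K(K(KI(IK)))(IK(KI)(KK(KI))K)
  [2] K(KI(IK))

Answer: after 2 steps: K(KI(IK))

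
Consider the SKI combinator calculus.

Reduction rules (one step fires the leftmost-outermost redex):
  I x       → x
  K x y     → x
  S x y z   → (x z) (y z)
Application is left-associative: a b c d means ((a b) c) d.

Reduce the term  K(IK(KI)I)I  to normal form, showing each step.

  start: K(IK(KI)I)I
  step 1: IK(KI)I
  step 2: K(KI)I
  step 3: KI

Answer: normal form = KI  (in 3 steps)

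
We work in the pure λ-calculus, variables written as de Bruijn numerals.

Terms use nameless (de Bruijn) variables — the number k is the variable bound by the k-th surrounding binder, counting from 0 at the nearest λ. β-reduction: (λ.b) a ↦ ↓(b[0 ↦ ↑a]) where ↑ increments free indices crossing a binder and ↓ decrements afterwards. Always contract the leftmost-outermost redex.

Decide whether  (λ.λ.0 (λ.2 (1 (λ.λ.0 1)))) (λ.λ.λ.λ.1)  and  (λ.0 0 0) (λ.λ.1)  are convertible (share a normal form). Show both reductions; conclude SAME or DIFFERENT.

Answer: DIFFERENT — A ⇓ λ.0 (λ.λ.λ.λ.1), B ⇓ λ.λ.1

Working:
Term A:
  start: (λ.λ.0 (λ.2 (1 (λ.λ.0 1)))) (λ.λ.λ.λ.1)
  [1] λ.0 (λ.(λ.λ.λ.λ.1) (1 (λ.λ.0 1)))
  [2] λ.0 (λ.λ.λ.λ.1)

Term B:
  start: (λ.0 0 0) (λ.λ.1)
  [1] (λ.λ.1) (λ.λ.1) (λ.λ.1)
  [2] (λ.λ.λ.1) (λ.λ.1)
  [3] λ.λ.1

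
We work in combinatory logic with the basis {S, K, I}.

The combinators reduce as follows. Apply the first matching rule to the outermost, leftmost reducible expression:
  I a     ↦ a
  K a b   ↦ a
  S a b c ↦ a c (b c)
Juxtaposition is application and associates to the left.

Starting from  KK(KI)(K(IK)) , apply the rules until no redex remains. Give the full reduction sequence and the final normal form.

  start: KK(KI)(K(IK))
  →1  K(K(IK))
  →2  K(KK)

Answer: normal form = K(KK)  (in 2 steps)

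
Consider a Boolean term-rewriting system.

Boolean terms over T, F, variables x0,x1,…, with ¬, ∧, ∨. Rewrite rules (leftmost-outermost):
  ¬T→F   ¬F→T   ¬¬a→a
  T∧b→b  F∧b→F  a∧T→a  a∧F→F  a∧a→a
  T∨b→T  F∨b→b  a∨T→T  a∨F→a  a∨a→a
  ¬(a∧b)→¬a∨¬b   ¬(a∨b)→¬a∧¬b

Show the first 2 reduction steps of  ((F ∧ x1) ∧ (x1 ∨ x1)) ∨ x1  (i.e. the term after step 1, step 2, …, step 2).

Answer: after 2 steps: F ∨ x1

Working:
  start: ((F ∧ x1) ∧ (x1 ∨ x1)) ∨ x1
  →1  (F ∧ (x1 ∨ x1)) ∨ x1
  →2  F ∨ x1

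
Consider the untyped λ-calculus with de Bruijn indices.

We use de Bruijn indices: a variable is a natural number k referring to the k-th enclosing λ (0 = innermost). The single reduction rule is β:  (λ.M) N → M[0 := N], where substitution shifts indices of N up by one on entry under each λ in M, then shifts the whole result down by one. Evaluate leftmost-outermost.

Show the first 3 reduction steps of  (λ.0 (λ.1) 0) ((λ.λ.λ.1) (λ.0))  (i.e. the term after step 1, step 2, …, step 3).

  start: (λ.0 (λ.1) 0) ((λ.λ.λ.1) (λ.0))
  →1  (λ.λ.λ.1) (λ.0) (λ.(λ.λ.λ.1) (λ.0)) ((λ.λ.λ.1) (λ.0))
  →2  (λ.λ.1) (λ.(λ.λ.λ.1) (λ.0)) ((λ.λ.λ.1) (λ.0))
  →3  (λ.λ.(λ.λ.λ.1) (λ.0)) ((λ.λ.λ.1) (λ.0))

Answer: after 3 steps: (λ.λ.(λ.λ.λ.1) (λ.0)) ((λ.λ.λ.1) (λ.0))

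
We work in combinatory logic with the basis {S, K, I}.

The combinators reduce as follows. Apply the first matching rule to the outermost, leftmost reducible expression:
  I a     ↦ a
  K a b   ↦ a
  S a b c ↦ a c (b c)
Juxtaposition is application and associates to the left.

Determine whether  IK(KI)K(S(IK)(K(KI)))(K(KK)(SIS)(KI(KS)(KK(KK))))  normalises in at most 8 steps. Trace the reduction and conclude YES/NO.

Answer: YES — reaches normal form K in 6 ≤ 8 steps

Working:
  start: IK(KI)K(S(IK)(K(KI)))(K(KK)(SIS)(KI(KS)(KK(KK))))
  →1  K(KI)K(S(IK)(K(KI)))(K(KK)(SIS)(KI(KS)(KK(KK))))
  →2  KI(S(IK)(K(KI)))(K(KK)(SIS)(KI(KS)(KK(KK))))
  →3  I(K(KK)(SIS)(KI(KS)(KK(KK))))
  →4  K(KK)(SIS)(KI(KS)(KK(KK)))
  →5  KK(KI(KS)(KK(KK)))
  →6  K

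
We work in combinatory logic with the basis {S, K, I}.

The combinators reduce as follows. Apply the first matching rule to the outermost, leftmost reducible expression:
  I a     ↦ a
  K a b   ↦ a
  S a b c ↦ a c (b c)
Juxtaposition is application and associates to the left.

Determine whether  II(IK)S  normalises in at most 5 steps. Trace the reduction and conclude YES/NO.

Answer: YES — reaches normal form KS in 3 ≤ 5 steps

Derivation:
  start: II(IK)S
  [1] I(IK)S
  [2] IKS
  [3] KS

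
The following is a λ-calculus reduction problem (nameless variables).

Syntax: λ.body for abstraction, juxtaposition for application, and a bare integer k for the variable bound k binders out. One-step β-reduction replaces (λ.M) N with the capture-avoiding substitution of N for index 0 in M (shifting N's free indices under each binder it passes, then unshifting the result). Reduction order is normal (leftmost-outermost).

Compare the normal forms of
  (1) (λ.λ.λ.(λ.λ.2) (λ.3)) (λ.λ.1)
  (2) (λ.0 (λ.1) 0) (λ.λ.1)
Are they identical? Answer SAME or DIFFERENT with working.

Answer: SAME — A ⇓ λ.λ.λ.1, B ⇓ λ.λ.λ.1

Working:
Term A:
  start: (λ.λ.λ.(λ.λ.2) (λ.3)) (λ.λ.1)
  →1  λ.λ.(λ.λ.2) (λ.λ.λ.1)
  →2  λ.λ.λ.1

Term B:
  start: (λ.0 (λ.1) 0) (λ.λ.1)
  →1  (λ.λ.1) (λ.λ.λ.1) (λ.λ.1)
  →2  (λ.λ.λ.λ.1) (λ.λ.1)
  →3  λ.λ.λ.1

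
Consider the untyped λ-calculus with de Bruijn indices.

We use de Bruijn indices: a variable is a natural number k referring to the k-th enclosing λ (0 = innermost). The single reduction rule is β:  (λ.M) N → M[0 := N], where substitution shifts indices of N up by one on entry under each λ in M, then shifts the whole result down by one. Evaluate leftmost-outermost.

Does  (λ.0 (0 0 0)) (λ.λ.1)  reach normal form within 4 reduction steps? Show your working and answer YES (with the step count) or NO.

  start: (λ.0 (0 0 0)) (λ.λ.1)
  step 1: (λ.λ.1) ((λ.λ.1) (λ.λ.1) (λ.λ.1))
  step 2: λ.(λ.λ.1) (λ.λ.1) (λ.λ.1)
  step 3: λ.(λ.λ.λ.1) (λ.λ.1)
  step 4: λ.λ.λ.1

Answer: YES — reaches normal form λ.λ.λ.1 in 4 ≤ 4 steps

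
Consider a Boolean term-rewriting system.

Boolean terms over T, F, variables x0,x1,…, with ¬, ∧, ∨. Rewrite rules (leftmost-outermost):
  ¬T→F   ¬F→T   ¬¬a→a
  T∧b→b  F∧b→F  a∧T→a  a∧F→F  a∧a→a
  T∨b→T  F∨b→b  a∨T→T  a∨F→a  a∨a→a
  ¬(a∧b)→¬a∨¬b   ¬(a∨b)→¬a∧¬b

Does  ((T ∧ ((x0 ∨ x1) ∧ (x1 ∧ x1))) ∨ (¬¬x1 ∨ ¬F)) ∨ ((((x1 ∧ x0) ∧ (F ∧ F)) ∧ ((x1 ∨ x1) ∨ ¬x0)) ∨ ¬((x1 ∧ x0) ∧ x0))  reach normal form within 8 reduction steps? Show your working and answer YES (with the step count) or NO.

Answer: YES — reaches normal form T in 7 ≤ 8 steps

Working:
  start: ((T ∧ ((x0 ∨ x1) ∧ (x1 ∧ x1))) ∨ (¬¬x1 ∨ ¬F)) ∨ ((((x1 ∧ x0) ∧ (F ∧ F)) ∧ ((x1 ∨ x1) ∨ ¬x0)) ∨ ¬((x1 ∧ x0) ∧ x0))
  [1] (((x0 ∨ x1) ∧ (x1 ∧ x1)) ∨ (¬¬x1 ∨ ¬F)) ∨ ((((x1 ∧ x0) ∧ (F ∧ F)) ∧ ((x1 ∨ x1) ∨ ¬x0)) ∨ ¬((x1 ∧ x0) ∧ x0))
  [2] (((x0 ∨ x1) ∧ x1) ∨ (¬¬x1 ∨ ¬F)) ∨ ((((x1 ∧ x0) ∧ (F ∧ F)) ∧ ((x1 ∨ x1) ∨ ¬x0)) ∨ ¬((x1 ∧ x0) ∧ x0))
  [3] (((x0 ∨ x1) ∧ x1) ∨ (x1 ∨ ¬F)) ∨ ((((x1 ∧ x0) ∧ (F ∧ F)) ∧ ((x1 ∨ x1) ∨ ¬x0)) ∨ ¬((x1 ∧ x0) ∧ x0))
  [4] (((x0 ∨ x1) ∧ x1) ∨ (x1 ∨ T)) ∨ ((((x1 ∧ x0) ∧ (F ∧ F)) ∧ ((x1 ∨ x1) ∨ ¬x0)) ∨ ¬((x1 ∧ x0) ∧ x0))
  [5] (((x0 ∨ x1) ∧ x1) ∨ T) ∨ ((((x1 ∧ x0) ∧ (F ∧ F)) ∧ ((x1 ∨ x1) ∨ ¬x0)) ∨ ¬((x1 ∧ x0) ∧ x0))
  [6] T ∨ ((((x1 ∧ x0) ∧ (F ∧ F)) ∧ ((x1 ∨ x1) ∨ ¬x0)) ∨ ¬((x1 ∧ x0) ∧ x0))
  [7] T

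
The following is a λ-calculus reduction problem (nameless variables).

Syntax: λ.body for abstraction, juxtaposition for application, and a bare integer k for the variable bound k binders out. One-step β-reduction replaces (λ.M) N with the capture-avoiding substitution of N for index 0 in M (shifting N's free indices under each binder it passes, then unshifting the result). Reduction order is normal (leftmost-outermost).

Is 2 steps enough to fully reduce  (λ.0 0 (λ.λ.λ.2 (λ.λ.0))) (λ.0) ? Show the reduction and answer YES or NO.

Answer: NO — after 2 steps the term is (λ.0) (λ.λ.λ.2 (λ.λ.0)), not yet normal

Derivation:
  start: (λ.0 0 (λ.λ.λ.2 (λ.λ.0))) (λ.0)
  →1  (λ.0) (λ.0) (λ.λ.λ.2 (λ.λ.0))
  →2  (λ.0) (λ.λ.λ.2 (λ.λ.0))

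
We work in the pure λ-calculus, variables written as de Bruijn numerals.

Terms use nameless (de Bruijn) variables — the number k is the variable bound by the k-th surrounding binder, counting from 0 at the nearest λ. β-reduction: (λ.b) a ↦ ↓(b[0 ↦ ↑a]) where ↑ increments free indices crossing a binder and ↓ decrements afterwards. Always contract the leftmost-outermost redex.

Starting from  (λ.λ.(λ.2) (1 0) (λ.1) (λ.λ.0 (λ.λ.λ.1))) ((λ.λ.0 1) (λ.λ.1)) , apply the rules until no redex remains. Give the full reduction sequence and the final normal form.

  start: (λ.λ.(λ.2) (1 0) (λ.1) (λ.λ.0 (λ.λ.λ.1))) ((λ.λ.0 1) (λ.λ.1))
  →1  λ.(λ.(λ.λ.0 1) (λ.λ.1)) ((λ.λ.0 1) (λ.λ.1) 0) (λ.1) (λ.λ.0 (λ.λ.λ.1))
  →2  λ.(λ.λ.0 1) (λ.λ.1) (λ.1) (λ.λ.0 (λ.λ.λ.1))
  →3  λ.(λ.0 (λ.λ.1)) (λ.1) (λ.λ.0 (λ.λ.λ.1))
  →4  λ.(λ.1) (λ.λ.1) (λ.λ.0 (λ.λ.λ.1))
  →5  λ.0 (λ.λ.0 (λ.λ.λ.1))

Answer: normal form = λ.0 (λ.λ.0 (λ.λ.λ.1))  (in 5 steps)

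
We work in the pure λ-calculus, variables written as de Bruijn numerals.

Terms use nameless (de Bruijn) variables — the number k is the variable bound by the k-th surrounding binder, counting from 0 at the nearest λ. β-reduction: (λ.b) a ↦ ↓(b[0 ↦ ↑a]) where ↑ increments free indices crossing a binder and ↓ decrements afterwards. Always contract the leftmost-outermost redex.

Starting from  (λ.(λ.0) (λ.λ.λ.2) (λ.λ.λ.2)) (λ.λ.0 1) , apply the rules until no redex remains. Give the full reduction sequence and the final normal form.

  start: (λ.(λ.0) (λ.λ.λ.2) (λ.λ.λ.2)) (λ.λ.0 1)
  step 1: (λ.0) (λ.λ.λ.2) (λ.λ.λ.2)
  step 2: (λ.λ.λ.2) (λ.λ.λ.2)
  step 3: λ.λ.λ.λ.λ.2

Answer: normal form = λ.λ.λ.λ.λ.2  (in 3 steps)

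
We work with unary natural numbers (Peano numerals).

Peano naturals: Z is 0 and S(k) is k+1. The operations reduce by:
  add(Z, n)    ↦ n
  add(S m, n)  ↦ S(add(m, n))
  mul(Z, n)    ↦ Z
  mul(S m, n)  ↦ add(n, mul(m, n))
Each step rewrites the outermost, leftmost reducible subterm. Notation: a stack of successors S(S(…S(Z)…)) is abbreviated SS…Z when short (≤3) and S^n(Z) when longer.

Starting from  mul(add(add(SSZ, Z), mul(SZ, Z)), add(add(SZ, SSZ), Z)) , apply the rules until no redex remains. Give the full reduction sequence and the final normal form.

Answer: normal form = S^6(Z)  (in 32 steps)

Reduction:
  start: mul(add(add(SSZ, Z), mul(SZ, Z)), add(add(SZ, SSZ), Z))
  →1  mul(add(S(add(SZ, Z)), mul(SZ, Z)), add(add(SZ, SSZ), Z))
  →2  mul(S(add(add(SZ, Z), mul(SZ, Z))), add(add(SZ, SSZ), Z))
  →3  add(add(add(SZ, SSZ), Z), mul(add(add(SZ, Z), mul(SZ, Z)), add(add(SZ, SSZ), Z)))
  →4  add(add(S(add(Z, SSZ)), Z), mul(add(add(SZ, Z), mul(SZ, Z)), add(add(SZ, SSZ), Z)))
  →5  add(S(add(add(Z, SSZ), Z)), mul(add(add(SZ, Z), mul(SZ, Z)), add(add(SZ, SSZ), Z)))
  →6  S(add(add(add(Z, SSZ), Z), mul(add(add(SZ, Z), mul(SZ, Z)), add(add(SZ, SSZ), Z))))
  →7  S(add(add(SSZ, Z), mul(add(add(SZ, Z), mul(SZ, Z)), add(add(SZ, SSZ), Z))))
  →8  S(add(S(add(SZ, Z)), mul(add(add(SZ, Z), mul(SZ, Z)), add(add(SZ, SSZ), Z))))
  →9  S(S(add(add(SZ, Z), mul(add(add(SZ, Z), mul(SZ, Z)), add(add(SZ, SSZ), Z)))))
  →10  S(S(add(S(add(Z, Z)), mul(add(add(SZ, Z), mul(SZ, Z)), add(add(SZ, SSZ), Z)))))
  →11  S(S(S(add(add(Z, Z), mul(add(add(SZ, Z), mul(SZ, Z)), add(add(SZ, SSZ), Z))))))
  →12  S(S(S(add(Z, mul(add(add(SZ, Z), mul(SZ, Z)), add(add(SZ, SSZ), Z))))))
  →13  S(S(S(mul(add(add(SZ, Z), mul(SZ, Z)), add(add(SZ, SSZ), Z)))))
  →14  S(S(S(mul(add(S(add(Z, Z)), mul(SZ, Z)), add(add(SZ, SSZ), Z)))))
  →15  S(S(S(mul(S(add(add(Z, Z), mul(SZ, Z))), add(add(SZ, SSZ), Z)))))
  →16  S(S(S(add(add(add(SZ, SSZ), Z), mul(add(add(Z, Z), mul(SZ, Z)), add(add(SZ, SSZ), Z))))))
  →17  S(S(S(add(add(S(add(Z, SSZ)), Z), mul(add(add(Z, Z), mul(SZ, Z)), add(add(SZ, SSZ), Z))))))
  →18  S(S(S(add(S(add(add(Z, SSZ), Z)), mul(add(add(Z, Z), mul(SZ, Z)), add(add(SZ, SSZ), Z))))))
  →19  S(S(S(S(add(add(add(Z, SSZ), Z), mul(add(add(Z, Z), mul(SZ, Z)), add(add(SZ, SSZ), Z)))))))
  →20  S(S(S(S(add(add(SSZ, Z), mul(add(add(Z, Z), mul(SZ, Z)), add(add(SZ, SSZ), Z)))))))
  →21  S(S(S(S(add(S(add(SZ, Z)), mul(add(add(Z, Z), mul(SZ, Z)), add(add(SZ, SSZ), Z)))))))
  →22  S(S(S(S(S(add(add(SZ, Z), mul(add(add(Z, Z), mul(SZ, Z)), add(add(SZ, SSZ), Z))))))))
  →23  S(S(S(S(S(add(S(add(Z, Z)), mul(add(add(Z, Z), mul(SZ, Z)), add(add(SZ, SSZ), Z))))))))
  →24  S(S(S(S(S(S(add(add(Z, Z), mul(add(add(Z, Z), mul(SZ, Z)), add(add(SZ, SSZ), Z)))))))))
  →25  S(S(S(S(S(S(add(Z, mul(add(add(Z, Z), mul(SZ, Z)), add(add(SZ, SSZ), Z)))))))))
  →26  S(S(S(S(S(S(mul(add(add(Z, Z), mul(SZ, Z)), add(add(SZ, SSZ), Z))))))))
  →27  S(S(S(S(S(S(mul(add(Z, mul(SZ, Z)), add(add(SZ, SSZ), Z))))))))
  →28  S(S(S(S(S(S(mul(mul(SZ, Z), add(add(SZ, SSZ), Z))))))))
  →29  S(S(S(S(S(S(mul(add(Z, mul(Z, Z)), add(add(SZ, SSZ), Z))))))))
  →30  S(S(S(S(S(S(mul(mul(Z, Z), add(add(SZ, SSZ), Z))))))))
  →31  S(S(S(S(S(S(mul(Z, add(add(SZ, SSZ), Z))))))))
  →32  S^6(Z)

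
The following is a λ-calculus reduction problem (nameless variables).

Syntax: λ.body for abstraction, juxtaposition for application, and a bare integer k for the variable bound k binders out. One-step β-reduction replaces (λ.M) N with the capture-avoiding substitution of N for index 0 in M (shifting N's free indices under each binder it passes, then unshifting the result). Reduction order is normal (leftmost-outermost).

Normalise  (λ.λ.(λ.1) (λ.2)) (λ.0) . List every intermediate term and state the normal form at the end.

  start: (λ.λ.(λ.1) (λ.2)) (λ.0)
  step 1: λ.(λ.1) (λ.λ.0)
  step 2: λ.0

Answer: normal form = λ.0  (in 2 steps)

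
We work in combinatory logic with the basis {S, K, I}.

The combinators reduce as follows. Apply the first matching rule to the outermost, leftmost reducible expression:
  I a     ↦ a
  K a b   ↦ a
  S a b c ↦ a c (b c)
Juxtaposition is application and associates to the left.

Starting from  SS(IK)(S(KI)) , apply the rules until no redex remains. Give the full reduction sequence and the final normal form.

  start: SS(IK)(S(KI))
  step 1: S(S(KI))(IK(S(KI)))
  step 2: S(S(KI))(K(S(KI)))

Answer: normal form = S(S(KI))(K(S(KI)))  (in 2 steps)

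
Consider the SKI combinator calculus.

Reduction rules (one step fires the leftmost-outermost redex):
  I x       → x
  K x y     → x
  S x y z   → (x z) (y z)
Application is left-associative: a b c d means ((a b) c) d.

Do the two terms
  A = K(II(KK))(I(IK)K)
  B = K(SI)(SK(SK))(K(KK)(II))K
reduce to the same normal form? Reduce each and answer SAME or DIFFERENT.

Answer: SAME — A ⇓ KK, B ⇓ KK

Derivation:
Term A:
  start: K(II(KK))(I(IK)K)
  [1] II(KK)
  [2] I(KK)
  [3] KK

Term B:
  start: K(SI)(SK(SK))(K(KK)(II))K
  [1] SI(K(KK)(II))K
  [2] IK(K(KK)(II)K)
  [3] K(K(KK)(II)K)
  [4] K(KKK)
  [5] KK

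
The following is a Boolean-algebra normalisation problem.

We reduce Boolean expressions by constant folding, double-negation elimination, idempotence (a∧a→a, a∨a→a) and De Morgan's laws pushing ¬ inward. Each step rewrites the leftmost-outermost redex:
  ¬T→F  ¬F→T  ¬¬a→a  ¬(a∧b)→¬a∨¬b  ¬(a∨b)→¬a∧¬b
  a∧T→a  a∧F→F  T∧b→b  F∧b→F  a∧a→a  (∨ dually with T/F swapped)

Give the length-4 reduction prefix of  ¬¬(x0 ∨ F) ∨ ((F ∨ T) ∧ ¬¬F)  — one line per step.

Answer: after 4 steps: x0 ∨ ¬¬F

Working:
  start: ¬¬(x0 ∨ F) ∨ ((F ∨ T) ∧ ¬¬F)
  step 1: (x0 ∨ F) ∨ ((F ∨ T) ∧ ¬¬F)
  step 2: x0 ∨ ((F ∨ T) ∧ ¬¬F)
  step 3: x0 ∨ (T ∧ ¬¬F)
  step 4: x0 ∨ ¬¬F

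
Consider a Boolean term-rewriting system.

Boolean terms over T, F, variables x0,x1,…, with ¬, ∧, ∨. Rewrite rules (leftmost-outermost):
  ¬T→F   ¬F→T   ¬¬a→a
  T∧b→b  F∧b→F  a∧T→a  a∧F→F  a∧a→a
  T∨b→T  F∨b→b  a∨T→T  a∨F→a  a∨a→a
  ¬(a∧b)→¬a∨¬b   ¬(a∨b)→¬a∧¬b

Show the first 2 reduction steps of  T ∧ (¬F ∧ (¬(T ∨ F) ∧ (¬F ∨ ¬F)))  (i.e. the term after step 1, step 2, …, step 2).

  start: T ∧ (¬F ∧ (¬(T ∨ F) ∧ (¬F ∨ ¬F)))
  →1  ¬F ∧ (¬(T ∨ F) ∧ (¬F ∨ ¬F))
  →2  T ∧ (¬(T ∨ F) ∧ (¬F ∨ ¬F))

Answer: after 2 steps: T ∧ (¬(T ∨ F) ∧ (¬F ∨ ¬F))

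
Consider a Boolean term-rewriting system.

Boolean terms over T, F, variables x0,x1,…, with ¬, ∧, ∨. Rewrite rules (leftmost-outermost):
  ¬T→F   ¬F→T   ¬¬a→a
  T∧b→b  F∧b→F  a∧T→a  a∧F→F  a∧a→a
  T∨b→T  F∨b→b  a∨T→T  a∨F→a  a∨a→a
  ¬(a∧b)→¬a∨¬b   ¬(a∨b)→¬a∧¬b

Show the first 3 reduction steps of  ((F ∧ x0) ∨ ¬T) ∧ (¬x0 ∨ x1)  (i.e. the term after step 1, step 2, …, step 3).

  start: ((F ∧ x0) ∨ ¬T) ∧ (¬x0 ∨ x1)
  step 1: (F ∨ ¬T) ∧ (¬x0 ∨ x1)
  step 2: ¬T ∧ (¬x0 ∨ x1)
  step 3: F ∧ (¬x0 ∨ x1)

Answer: after 3 steps: F ∧ (¬x0 ∨ x1)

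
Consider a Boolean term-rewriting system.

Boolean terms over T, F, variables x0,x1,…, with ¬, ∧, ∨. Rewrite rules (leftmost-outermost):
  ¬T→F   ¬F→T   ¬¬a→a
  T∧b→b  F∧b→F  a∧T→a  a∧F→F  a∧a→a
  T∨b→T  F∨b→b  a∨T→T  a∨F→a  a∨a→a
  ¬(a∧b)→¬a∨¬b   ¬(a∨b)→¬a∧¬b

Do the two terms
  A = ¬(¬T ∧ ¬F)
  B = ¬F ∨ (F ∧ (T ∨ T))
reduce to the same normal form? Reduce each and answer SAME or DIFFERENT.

Term A:
  start: ¬(¬T ∧ ¬F)
  step 1: ¬¬T ∨ ¬¬F
  step 2: T ∨ ¬¬F
  step 3: T

Term B:
  start: ¬F ∨ (F ∧ (T ∨ T))
  step 1: T ∨ (F ∧ (T ∨ T))
  step 2: T

Answer: SAME — A ⇓ T, B ⇓ T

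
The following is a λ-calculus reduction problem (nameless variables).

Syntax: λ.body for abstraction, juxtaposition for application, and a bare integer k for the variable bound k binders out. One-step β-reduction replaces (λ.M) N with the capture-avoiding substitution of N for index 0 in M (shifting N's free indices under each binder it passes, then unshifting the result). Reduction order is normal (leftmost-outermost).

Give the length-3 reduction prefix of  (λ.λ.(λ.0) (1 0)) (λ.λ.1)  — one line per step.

Answer: after 3 steps: λ.λ.1

Working:
  start: (λ.λ.(λ.0) (1 0)) (λ.λ.1)
  [1] λ.(λ.0) ((λ.λ.1) 0)
  [2] λ.(λ.λ.1) 0
  [3] λ.λ.1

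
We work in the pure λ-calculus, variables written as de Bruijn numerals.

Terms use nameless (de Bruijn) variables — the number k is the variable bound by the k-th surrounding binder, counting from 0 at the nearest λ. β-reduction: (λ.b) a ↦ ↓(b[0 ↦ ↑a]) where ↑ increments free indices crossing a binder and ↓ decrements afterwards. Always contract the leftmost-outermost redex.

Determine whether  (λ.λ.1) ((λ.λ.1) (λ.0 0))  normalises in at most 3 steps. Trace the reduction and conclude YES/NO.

Answer: YES — reaches normal form λ.λ.λ.0 0 in 2 ≤ 3 steps

Derivation:
  start: (λ.λ.1) ((λ.λ.1) (λ.0 0))
  →1  λ.(λ.λ.1) (λ.0 0)
  →2  λ.λ.λ.0 0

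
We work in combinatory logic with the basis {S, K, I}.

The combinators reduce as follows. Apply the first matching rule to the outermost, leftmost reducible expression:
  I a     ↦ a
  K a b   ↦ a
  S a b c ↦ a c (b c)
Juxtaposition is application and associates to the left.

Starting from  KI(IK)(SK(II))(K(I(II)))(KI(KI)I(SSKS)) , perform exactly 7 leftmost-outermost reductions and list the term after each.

Answer: after 7 steps: I

Working:
  start: KI(IK)(SK(II))(K(I(II)))(KI(KI)I(SSKS))
  step 1: I(SK(II))(K(I(II)))(KI(KI)I(SSKS))
  step 2: SK(II)(K(I(II)))(KI(KI)I(SSKS))
  step 3: K(K(I(II)))(II(K(I(II))))(KI(KI)I(SSKS))
  step 4: K(I(II))(KI(KI)I(SSKS))
  step 5: I(II)
  step 6: II
  step 7: I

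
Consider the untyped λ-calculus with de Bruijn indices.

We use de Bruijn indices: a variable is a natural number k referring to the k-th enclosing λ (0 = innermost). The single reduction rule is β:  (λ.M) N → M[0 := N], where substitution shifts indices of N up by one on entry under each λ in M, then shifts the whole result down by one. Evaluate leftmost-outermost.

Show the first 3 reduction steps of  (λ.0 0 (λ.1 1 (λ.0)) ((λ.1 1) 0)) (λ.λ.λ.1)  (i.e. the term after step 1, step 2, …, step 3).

Answer: after 3 steps: (λ.λ.(λ.λ.λ.1) (λ.λ.λ.1) (λ.0)) ((λ.(λ.λ.λ.1) (λ.λ.λ.1)) (λ.λ.λ.1))

Derivation:
  start: (λ.0 0 (λ.1 1 (λ.0)) ((λ.1 1) 0)) (λ.λ.λ.1)
  step 1: (λ.λ.λ.1) (λ.λ.λ.1) (λ.(λ.λ.λ.1) (λ.λ.λ.1) (λ.0)) ((λ.(λ.λ.λ.1) (λ.λ.λ.1)) (λ.λ.λ.1))
  step 2: (λ.λ.1) (λ.(λ.λ.λ.1) (λ.λ.λ.1) (λ.0)) ((λ.(λ.λ.λ.1) (λ.λ.λ.1)) (λ.λ.λ.1))
  step 3: (λ.λ.(λ.λ.λ.1) (λ.λ.λ.1) (λ.0)) ((λ.(λ.λ.λ.1) (λ.λ.λ.1)) (λ.λ.λ.1))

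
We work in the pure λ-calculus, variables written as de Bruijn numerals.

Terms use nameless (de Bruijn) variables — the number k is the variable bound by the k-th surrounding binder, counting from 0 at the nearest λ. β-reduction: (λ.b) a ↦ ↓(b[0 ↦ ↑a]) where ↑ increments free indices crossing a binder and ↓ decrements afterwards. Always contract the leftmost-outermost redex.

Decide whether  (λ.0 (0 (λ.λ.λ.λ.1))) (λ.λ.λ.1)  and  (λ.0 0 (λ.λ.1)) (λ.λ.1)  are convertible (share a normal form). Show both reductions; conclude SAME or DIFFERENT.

Term A:
  start: (λ.0 (0 (λ.λ.λ.λ.1))) (λ.λ.λ.1)
  →1  (λ.λ.λ.1) ((λ.λ.λ.1) (λ.λ.λ.λ.1))
  →2  λ.λ.1

Term B:
  start: (λ.0 0 (λ.λ.1)) (λ.λ.1)
  →1  (λ.λ.1) (λ.λ.1) (λ.λ.1)
  →2  (λ.λ.λ.1) (λ.λ.1)
  →3  λ.λ.1

Answer: SAME — A ⇓ λ.λ.1, B ⇓ λ.λ.1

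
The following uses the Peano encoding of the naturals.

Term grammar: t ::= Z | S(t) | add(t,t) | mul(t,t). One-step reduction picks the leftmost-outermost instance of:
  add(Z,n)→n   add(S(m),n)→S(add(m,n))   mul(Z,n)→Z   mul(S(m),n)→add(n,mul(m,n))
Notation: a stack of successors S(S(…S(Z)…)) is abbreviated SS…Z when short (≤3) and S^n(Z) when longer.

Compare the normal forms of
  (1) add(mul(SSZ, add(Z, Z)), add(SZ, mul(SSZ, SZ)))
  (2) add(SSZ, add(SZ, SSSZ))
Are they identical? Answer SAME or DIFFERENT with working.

Term A:
  start: add(mul(SSZ, add(Z, Z)), add(SZ, mul(SSZ, SZ)))
  →1  add(add(add(Z, Z), mul(SZ, add(Z, Z))), add(SZ, mul(SSZ, SZ)))
  →2  add(add(Z, mul(SZ, add(Z, Z))), add(SZ, mul(SSZ, SZ)))
  →3  add(mul(SZ, add(Z, Z)), add(SZ, mul(SSZ, SZ)))
  →4  add(add(add(Z, Z), mul(Z, add(Z, Z))), add(SZ, mul(SSZ, SZ)))
  →5  add(add(Z, mul(Z, add(Z, Z))), add(SZ, mul(SSZ, SZ)))
  →6  add(mul(Z, add(Z, Z)), add(SZ, mul(SSZ, SZ)))
  →7  add(Z, add(SZ, mul(SSZ, SZ)))
  →8  add(SZ, mul(SSZ, SZ))
  →9  S(add(Z, mul(SSZ, SZ)))
  →10  S(mul(SSZ, SZ))
  →11  S(add(SZ, mul(SZ, SZ)))
  →12  S(S(add(Z, mul(SZ, SZ))))
  →13  S(S(mul(SZ, SZ)))
  →14  S(S(add(SZ, mul(Z, SZ))))
  →15  S(S(S(add(Z, mul(Z, SZ)))))
  →16  S(S(S(mul(Z, SZ))))
  →17  SSSZ

Term B:
  start: add(SSZ, add(SZ, SSSZ))
  →1  S(add(SZ, add(SZ, SSSZ)))
  →2  S(S(add(Z, add(SZ, SSSZ))))
  →3  S(S(add(SZ, SSSZ)))
  →4  S(S(S(add(Z, SSSZ))))
  →5  S^6(Z)

Answer: DIFFERENT — A ⇓ SSSZ, B ⇓ S^6(Z)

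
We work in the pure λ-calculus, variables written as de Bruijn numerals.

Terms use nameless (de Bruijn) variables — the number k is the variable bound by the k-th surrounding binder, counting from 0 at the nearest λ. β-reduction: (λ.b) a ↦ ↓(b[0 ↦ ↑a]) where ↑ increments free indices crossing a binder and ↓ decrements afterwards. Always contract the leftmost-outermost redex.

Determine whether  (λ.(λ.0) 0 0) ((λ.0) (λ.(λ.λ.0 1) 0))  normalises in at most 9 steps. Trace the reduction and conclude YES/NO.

  start: (λ.(λ.0) 0 0) ((λ.0) (λ.(λ.λ.0 1) 0))
  step 1: (λ.0) ((λ.0) (λ.(λ.λ.0 1) 0)) ((λ.0) (λ.(λ.λ.0 1) 0))
  step 2: (λ.0) (λ.(λ.λ.0 1) 0) ((λ.0) (λ.(λ.λ.0 1) 0))
  step 3: (λ.(λ.λ.0 1) 0) ((λ.0) (λ.(λ.λ.0 1) 0))
  step 4: (λ.λ.0 1) ((λ.0) (λ.(λ.λ.0 1) 0))
  step 5: λ.0 ((λ.0) (λ.(λ.λ.0 1) 0))
  step 6: λ.0 (λ.(λ.λ.0 1) 0)
  step 7: λ.0 (λ.λ.0 1)

Answer: YES — reaches normal form λ.0 (λ.λ.0 1) in 7 ≤ 9 steps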